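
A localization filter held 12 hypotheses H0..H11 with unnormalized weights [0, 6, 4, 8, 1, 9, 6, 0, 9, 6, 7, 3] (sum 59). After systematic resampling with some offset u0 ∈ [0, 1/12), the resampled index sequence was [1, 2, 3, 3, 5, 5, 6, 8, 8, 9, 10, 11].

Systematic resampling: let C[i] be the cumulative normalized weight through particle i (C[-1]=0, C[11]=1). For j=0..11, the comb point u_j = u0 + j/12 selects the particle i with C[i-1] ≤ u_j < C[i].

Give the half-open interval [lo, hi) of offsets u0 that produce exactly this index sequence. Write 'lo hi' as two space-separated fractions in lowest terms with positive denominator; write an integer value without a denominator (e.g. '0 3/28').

C = [0, 6/59, 10/59, 18/59, 19/59, 28/59, 34/59, 34/59, 43/59, 49/59, 56/59, 1]
j=0 picked index 1: u0 ∈ [0, 6/59)
j=1 picked index 2: u0 ∈ [13/708, 61/708)
j=2 picked index 3: u0 ∈ [1/354, 49/354)
j=3 picked index 3: u0 ∈ [-19/236, 13/236)
j=4 picked index 5: u0 ∈ [-2/177, 25/177)
j=5 picked index 5: u0 ∈ [-67/708, 41/708)
j=6 picked index 6: u0 ∈ [-3/118, 9/118)
j=7 picked index 8: u0 ∈ [-5/708, 103/708)
j=8 picked index 8: u0 ∈ [-16/177, 11/177)
j=9 picked index 9: u0 ∈ [-5/236, 19/236)
j=10 picked index 10: u0 ∈ [-1/354, 41/354)
j=11 picked index 11: u0 ∈ [23/708, 1/12)
intersection: [23/708, 13/236)

23/708 13/236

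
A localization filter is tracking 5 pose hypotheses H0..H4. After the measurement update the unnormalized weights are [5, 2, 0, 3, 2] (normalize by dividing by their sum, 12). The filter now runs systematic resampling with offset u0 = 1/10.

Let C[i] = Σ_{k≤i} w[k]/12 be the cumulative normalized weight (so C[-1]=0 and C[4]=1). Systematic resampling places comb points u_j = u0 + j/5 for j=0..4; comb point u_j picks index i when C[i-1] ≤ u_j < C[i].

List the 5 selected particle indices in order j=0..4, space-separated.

C = [5/12, 7/12, 7/12, 5/6, 1]
j=0: u_0=1/10 ∈ [0, 5/12) → index 0
j=1: u_1=3/10 ∈ [0, 5/12) → index 0
j=2: u_2=1/2 ∈ [5/12, 7/12) → index 1
j=3: u_3=7/10 ∈ [7/12, 5/6) → index 3
j=4: u_4=9/10 ∈ [5/6, 1) → index 4

0 0 1 3 4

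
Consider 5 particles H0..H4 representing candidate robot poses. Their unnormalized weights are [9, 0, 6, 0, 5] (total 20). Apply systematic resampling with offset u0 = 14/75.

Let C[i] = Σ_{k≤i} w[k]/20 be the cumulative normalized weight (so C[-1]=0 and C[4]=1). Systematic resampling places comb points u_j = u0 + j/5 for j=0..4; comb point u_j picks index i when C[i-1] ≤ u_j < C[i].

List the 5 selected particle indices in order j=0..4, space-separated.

0 0 2 4 4

C = [9/20, 9/20, 3/4, 3/4, 1]
j=0: u_0=14/75 ∈ [0, 9/20) → index 0
j=1: u_1=29/75 ∈ [0, 9/20) → index 0
j=2: u_2=44/75 ∈ [9/20, 3/4) → index 2
j=3: u_3=59/75 ∈ [3/4, 1) → index 4
j=4: u_4=74/75 ∈ [3/4, 1) → index 4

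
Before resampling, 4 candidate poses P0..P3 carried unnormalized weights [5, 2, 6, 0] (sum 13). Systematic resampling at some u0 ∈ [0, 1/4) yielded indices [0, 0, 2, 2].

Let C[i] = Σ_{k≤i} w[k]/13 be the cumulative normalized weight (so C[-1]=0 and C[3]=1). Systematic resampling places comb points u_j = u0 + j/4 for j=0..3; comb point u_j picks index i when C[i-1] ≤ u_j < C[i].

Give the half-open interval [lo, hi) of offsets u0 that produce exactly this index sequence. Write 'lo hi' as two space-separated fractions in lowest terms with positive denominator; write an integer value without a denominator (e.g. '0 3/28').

1/26 7/52

C = [5/13, 7/13, 1, 1]
j=0 picked index 0: u0 ∈ [0, 5/13)
j=1 picked index 0: u0 ∈ [-1/4, 7/52)
j=2 picked index 2: u0 ∈ [1/26, 1/2)
j=3 picked index 2: u0 ∈ [-11/52, 1/4)
intersection: [1/26, 7/52)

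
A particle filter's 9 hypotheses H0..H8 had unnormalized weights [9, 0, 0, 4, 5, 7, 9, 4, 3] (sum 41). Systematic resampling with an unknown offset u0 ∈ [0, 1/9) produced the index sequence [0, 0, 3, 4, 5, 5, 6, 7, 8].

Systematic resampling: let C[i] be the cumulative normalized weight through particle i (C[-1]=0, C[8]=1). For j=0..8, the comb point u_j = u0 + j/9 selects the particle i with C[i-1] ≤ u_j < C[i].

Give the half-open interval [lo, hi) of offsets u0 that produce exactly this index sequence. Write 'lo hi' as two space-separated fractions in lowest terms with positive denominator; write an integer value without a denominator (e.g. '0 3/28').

C = [9/41, 9/41, 9/41, 13/41, 18/41, 25/41, 34/41, 38/41, 1]
j=0 picked index 0: u0 ∈ [0, 9/41)
j=1 picked index 0: u0 ∈ [-1/9, 40/369)
j=2 picked index 3: u0 ∈ [-1/369, 35/369)
j=3 picked index 4: u0 ∈ [-2/123, 13/123)
j=4 picked index 5: u0 ∈ [-2/369, 61/369)
j=5 picked index 5: u0 ∈ [-43/369, 20/369)
j=6 picked index 6: u0 ∈ [-7/123, 20/123)
j=7 picked index 7: u0 ∈ [19/369, 55/369)
j=8 picked index 8: u0 ∈ [14/369, 1/9)
intersection: [19/369, 20/369)

19/369 20/369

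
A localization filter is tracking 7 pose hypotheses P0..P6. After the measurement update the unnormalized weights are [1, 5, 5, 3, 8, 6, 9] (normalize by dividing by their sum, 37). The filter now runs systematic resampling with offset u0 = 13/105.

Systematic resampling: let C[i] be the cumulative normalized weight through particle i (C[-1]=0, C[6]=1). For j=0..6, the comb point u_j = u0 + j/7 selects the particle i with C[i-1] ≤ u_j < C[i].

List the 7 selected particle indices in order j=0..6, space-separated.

C = [1/37, 6/37, 11/37, 14/37, 22/37, 28/37, 1]
j=0: u_0=13/105 ∈ [1/37, 6/37) → index 1
j=1: u_1=4/15 ∈ [6/37, 11/37) → index 2
j=2: u_2=43/105 ∈ [14/37, 22/37) → index 4
j=3: u_3=58/105 ∈ [14/37, 22/37) → index 4
j=4: u_4=73/105 ∈ [22/37, 28/37) → index 5
j=5: u_5=88/105 ∈ [28/37, 1) → index 6
j=6: u_6=103/105 ∈ [28/37, 1) → index 6

1 2 4 4 5 6 6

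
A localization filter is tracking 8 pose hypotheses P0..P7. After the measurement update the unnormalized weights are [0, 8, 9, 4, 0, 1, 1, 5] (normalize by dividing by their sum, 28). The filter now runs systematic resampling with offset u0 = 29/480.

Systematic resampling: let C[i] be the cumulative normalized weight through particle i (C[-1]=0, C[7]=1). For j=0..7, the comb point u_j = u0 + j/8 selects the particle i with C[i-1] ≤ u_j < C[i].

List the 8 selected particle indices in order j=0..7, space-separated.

1 1 2 2 2 3 6 7

C = [0, 2/7, 17/28, 3/4, 3/4, 11/14, 23/28, 1]
j=0: u_0=29/480 ∈ [0, 2/7) → index 1
j=1: u_1=89/480 ∈ [0, 2/7) → index 1
j=2: u_2=149/480 ∈ [2/7, 17/28) → index 2
j=3: u_3=209/480 ∈ [2/7, 17/28) → index 2
j=4: u_4=269/480 ∈ [2/7, 17/28) → index 2
j=5: u_5=329/480 ∈ [17/28, 3/4) → index 3
j=6: u_6=389/480 ∈ [11/14, 23/28) → index 6
j=7: u_7=449/480 ∈ [23/28, 1) → index 7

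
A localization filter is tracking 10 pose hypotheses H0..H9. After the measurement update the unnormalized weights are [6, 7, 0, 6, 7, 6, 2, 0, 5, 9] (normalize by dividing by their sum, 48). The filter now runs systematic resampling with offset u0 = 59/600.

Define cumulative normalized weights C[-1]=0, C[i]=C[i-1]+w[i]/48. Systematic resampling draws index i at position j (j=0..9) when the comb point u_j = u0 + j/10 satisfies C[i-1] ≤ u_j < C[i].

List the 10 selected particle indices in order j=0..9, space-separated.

0 1 3 4 4 5 6 8 9 9

C = [1/8, 13/48, 13/48, 19/48, 13/24, 2/3, 17/24, 17/24, 13/16, 1]
j=0: u_0=59/600 ∈ [0, 1/8) → index 0
j=1: u_1=119/600 ∈ [1/8, 13/48) → index 1
j=2: u_2=179/600 ∈ [13/48, 19/48) → index 3
j=3: u_3=239/600 ∈ [19/48, 13/24) → index 4
j=4: u_4=299/600 ∈ [19/48, 13/24) → index 4
j=5: u_5=359/600 ∈ [13/24, 2/3) → index 5
j=6: u_6=419/600 ∈ [2/3, 17/24) → index 6
j=7: u_7=479/600 ∈ [17/24, 13/16) → index 8
j=8: u_8=539/600 ∈ [13/16, 1) → index 9
j=9: u_9=599/600 ∈ [13/16, 1) → index 9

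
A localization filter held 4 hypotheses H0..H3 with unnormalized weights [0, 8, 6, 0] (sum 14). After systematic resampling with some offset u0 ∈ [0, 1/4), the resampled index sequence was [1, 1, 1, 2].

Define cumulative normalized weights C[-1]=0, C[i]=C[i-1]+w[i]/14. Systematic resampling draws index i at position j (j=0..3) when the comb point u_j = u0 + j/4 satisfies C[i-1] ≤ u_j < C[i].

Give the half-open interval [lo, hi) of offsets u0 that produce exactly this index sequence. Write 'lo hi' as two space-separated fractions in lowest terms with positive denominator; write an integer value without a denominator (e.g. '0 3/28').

C = [0, 4/7, 1, 1]
j=0 picked index 1: u0 ∈ [0, 4/7)
j=1 picked index 1: u0 ∈ [-1/4, 9/28)
j=2 picked index 1: u0 ∈ [-1/2, 1/14)
j=3 picked index 2: u0 ∈ [-5/28, 1/4)
intersection: [0, 1/14)

0 1/14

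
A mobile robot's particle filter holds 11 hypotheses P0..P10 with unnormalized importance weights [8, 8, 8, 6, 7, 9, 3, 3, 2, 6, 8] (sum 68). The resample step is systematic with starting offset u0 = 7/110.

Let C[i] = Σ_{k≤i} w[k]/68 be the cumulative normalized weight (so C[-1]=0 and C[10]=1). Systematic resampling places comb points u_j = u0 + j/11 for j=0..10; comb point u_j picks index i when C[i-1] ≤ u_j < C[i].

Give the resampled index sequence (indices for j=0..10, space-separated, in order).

0 1 2 2 3 4 5 6 8 9 10

C = [2/17, 4/17, 6/17, 15/34, 37/68, 23/34, 49/68, 13/17, 27/34, 15/17, 1]
j=0: u_0=7/110 ∈ [0, 2/17) → index 0
j=1: u_1=17/110 ∈ [2/17, 4/17) → index 1
j=2: u_2=27/110 ∈ [4/17, 6/17) → index 2
j=3: u_3=37/110 ∈ [4/17, 6/17) → index 2
j=4: u_4=47/110 ∈ [6/17, 15/34) → index 3
j=5: u_5=57/110 ∈ [15/34, 37/68) → index 4
j=6: u_6=67/110 ∈ [37/68, 23/34) → index 5
j=7: u_7=7/10 ∈ [23/34, 49/68) → index 6
j=8: u_8=87/110 ∈ [13/17, 27/34) → index 8
j=9: u_9=97/110 ∈ [27/34, 15/17) → index 9
j=10: u_10=107/110 ∈ [15/17, 1) → index 10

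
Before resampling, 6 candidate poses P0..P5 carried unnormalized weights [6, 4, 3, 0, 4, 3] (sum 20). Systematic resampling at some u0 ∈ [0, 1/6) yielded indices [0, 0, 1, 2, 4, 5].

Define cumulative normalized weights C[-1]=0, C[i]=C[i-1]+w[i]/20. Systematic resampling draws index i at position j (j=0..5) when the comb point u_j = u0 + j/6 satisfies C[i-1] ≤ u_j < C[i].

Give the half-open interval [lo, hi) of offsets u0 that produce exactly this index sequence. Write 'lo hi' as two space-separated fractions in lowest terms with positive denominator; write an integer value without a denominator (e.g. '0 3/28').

1/60 2/15

C = [3/10, 1/2, 13/20, 13/20, 17/20, 1]
j=0 picked index 0: u0 ∈ [0, 3/10)
j=1 picked index 0: u0 ∈ [-1/6, 2/15)
j=2 picked index 1: u0 ∈ [-1/30, 1/6)
j=3 picked index 2: u0 ∈ [0, 3/20)
j=4 picked index 4: u0 ∈ [-1/60, 11/60)
j=5 picked index 5: u0 ∈ [1/60, 1/6)
intersection: [1/60, 2/15)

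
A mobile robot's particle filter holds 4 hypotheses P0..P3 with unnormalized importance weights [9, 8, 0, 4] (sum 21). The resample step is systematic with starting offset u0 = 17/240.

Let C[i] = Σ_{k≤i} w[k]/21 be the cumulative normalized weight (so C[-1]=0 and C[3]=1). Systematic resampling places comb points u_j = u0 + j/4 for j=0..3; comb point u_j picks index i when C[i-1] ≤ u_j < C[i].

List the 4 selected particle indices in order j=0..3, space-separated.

C = [3/7, 17/21, 17/21, 1]
j=0: u_0=17/240 ∈ [0, 3/7) → index 0
j=1: u_1=77/240 ∈ [0, 3/7) → index 0
j=2: u_2=137/240 ∈ [3/7, 17/21) → index 1
j=3: u_3=197/240 ∈ [17/21, 1) → index 3

0 0 1 3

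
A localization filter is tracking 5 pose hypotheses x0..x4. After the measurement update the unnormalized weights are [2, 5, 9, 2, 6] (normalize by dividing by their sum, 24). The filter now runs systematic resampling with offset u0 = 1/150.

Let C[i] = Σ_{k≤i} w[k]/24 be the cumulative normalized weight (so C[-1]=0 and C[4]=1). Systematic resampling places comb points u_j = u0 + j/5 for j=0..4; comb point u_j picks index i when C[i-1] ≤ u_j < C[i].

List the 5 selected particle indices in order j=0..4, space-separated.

0 1 2 2 4

C = [1/12, 7/24, 2/3, 3/4, 1]
j=0: u_0=1/150 ∈ [0, 1/12) → index 0
j=1: u_1=31/150 ∈ [1/12, 7/24) → index 1
j=2: u_2=61/150 ∈ [7/24, 2/3) → index 2
j=3: u_3=91/150 ∈ [7/24, 2/3) → index 2
j=4: u_4=121/150 ∈ [3/4, 1) → index 4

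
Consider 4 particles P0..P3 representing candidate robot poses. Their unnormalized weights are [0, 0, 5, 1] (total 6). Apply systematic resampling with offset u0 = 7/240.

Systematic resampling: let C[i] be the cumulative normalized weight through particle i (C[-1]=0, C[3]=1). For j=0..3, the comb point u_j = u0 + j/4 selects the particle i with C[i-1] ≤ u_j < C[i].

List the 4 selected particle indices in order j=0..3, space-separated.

2 2 2 2

C = [0, 0, 5/6, 1]
j=0: u_0=7/240 ∈ [0, 5/6) → index 2
j=1: u_1=67/240 ∈ [0, 5/6) → index 2
j=2: u_2=127/240 ∈ [0, 5/6) → index 2
j=3: u_3=187/240 ∈ [0, 5/6) → index 2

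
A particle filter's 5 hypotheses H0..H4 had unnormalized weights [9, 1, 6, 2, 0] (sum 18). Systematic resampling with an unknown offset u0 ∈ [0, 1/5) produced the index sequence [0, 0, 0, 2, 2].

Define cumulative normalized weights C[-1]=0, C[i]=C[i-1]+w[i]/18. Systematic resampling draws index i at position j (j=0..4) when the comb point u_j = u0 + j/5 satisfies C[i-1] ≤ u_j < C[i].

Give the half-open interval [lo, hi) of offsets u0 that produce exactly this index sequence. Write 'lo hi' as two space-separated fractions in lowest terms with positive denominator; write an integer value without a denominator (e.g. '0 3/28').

C = [1/2, 5/9, 8/9, 1, 1]
j=0 picked index 0: u0 ∈ [0, 1/2)
j=1 picked index 0: u0 ∈ [-1/5, 3/10)
j=2 picked index 0: u0 ∈ [-2/5, 1/10)
j=3 picked index 2: u0 ∈ [-2/45, 13/45)
j=4 picked index 2: u0 ∈ [-11/45, 4/45)
intersection: [0, 4/45)

0 4/45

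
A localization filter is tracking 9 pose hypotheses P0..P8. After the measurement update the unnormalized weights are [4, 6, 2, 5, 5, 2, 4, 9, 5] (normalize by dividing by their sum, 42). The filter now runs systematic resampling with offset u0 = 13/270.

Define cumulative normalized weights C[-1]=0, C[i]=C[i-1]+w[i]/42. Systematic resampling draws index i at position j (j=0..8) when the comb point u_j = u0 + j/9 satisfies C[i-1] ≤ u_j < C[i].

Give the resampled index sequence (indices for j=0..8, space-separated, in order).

C = [2/21, 5/21, 2/7, 17/42, 11/21, 4/7, 2/3, 37/42, 1]
j=0: u_0=13/270 ∈ [0, 2/21) → index 0
j=1: u_1=43/270 ∈ [2/21, 5/21) → index 1
j=2: u_2=73/270 ∈ [5/21, 2/7) → index 2
j=3: u_3=103/270 ∈ [2/7, 17/42) → index 3
j=4: u_4=133/270 ∈ [17/42, 11/21) → index 4
j=5: u_5=163/270 ∈ [4/7, 2/3) → index 6
j=6: u_6=193/270 ∈ [2/3, 37/42) → index 7
j=7: u_7=223/270 ∈ [2/3, 37/42) → index 7
j=8: u_8=253/270 ∈ [37/42, 1) → index 8

0 1 2 3 4 6 7 7 8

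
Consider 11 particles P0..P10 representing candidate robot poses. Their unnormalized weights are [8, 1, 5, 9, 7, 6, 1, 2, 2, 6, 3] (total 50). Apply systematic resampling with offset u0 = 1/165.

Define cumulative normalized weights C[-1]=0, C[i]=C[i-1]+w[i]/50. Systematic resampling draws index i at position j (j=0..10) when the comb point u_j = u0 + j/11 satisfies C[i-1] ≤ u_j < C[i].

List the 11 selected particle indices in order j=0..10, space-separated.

0 0 2 2 3 4 4 5 6 9 9

C = [4/25, 9/50, 7/25, 23/50, 3/5, 18/25, 37/50, 39/50, 41/50, 47/50, 1]
j=0: u_0=1/165 ∈ [0, 4/25) → index 0
j=1: u_1=16/165 ∈ [0, 4/25) → index 0
j=2: u_2=31/165 ∈ [9/50, 7/25) → index 2
j=3: u_3=46/165 ∈ [9/50, 7/25) → index 2
j=4: u_4=61/165 ∈ [7/25, 23/50) → index 3
j=5: u_5=76/165 ∈ [23/50, 3/5) → index 4
j=6: u_6=91/165 ∈ [23/50, 3/5) → index 4
j=7: u_7=106/165 ∈ [3/5, 18/25) → index 5
j=8: u_8=11/15 ∈ [18/25, 37/50) → index 6
j=9: u_9=136/165 ∈ [41/50, 47/50) → index 9
j=10: u_10=151/165 ∈ [41/50, 47/50) → index 9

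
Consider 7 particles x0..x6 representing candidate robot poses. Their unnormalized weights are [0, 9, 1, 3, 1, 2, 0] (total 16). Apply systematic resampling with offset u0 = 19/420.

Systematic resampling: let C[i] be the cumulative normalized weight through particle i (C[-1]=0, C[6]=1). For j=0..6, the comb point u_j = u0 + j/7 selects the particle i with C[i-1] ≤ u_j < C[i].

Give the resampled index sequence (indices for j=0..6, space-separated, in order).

1 1 1 1 2 3 5

C = [0, 9/16, 5/8, 13/16, 7/8, 1, 1]
j=0: u_0=19/420 ∈ [0, 9/16) → index 1
j=1: u_1=79/420 ∈ [0, 9/16) → index 1
j=2: u_2=139/420 ∈ [0, 9/16) → index 1
j=3: u_3=199/420 ∈ [0, 9/16) → index 1
j=4: u_4=37/60 ∈ [9/16, 5/8) → index 2
j=5: u_5=319/420 ∈ [5/8, 13/16) → index 3
j=6: u_6=379/420 ∈ [7/8, 1) → index 5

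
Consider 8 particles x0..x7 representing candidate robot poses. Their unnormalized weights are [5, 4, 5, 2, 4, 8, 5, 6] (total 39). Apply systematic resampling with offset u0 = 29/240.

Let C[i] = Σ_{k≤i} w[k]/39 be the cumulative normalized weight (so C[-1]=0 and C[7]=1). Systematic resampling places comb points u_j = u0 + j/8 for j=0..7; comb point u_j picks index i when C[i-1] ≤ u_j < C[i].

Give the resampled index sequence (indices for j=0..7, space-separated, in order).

0 2 3 4 5 6 7 7

C = [5/39, 3/13, 14/39, 16/39, 20/39, 28/39, 11/13, 1]
j=0: u_0=29/240 ∈ [0, 5/39) → index 0
j=1: u_1=59/240 ∈ [3/13, 14/39) → index 2
j=2: u_2=89/240 ∈ [14/39, 16/39) → index 3
j=3: u_3=119/240 ∈ [16/39, 20/39) → index 4
j=4: u_4=149/240 ∈ [20/39, 28/39) → index 5
j=5: u_5=179/240 ∈ [28/39, 11/13) → index 6
j=6: u_6=209/240 ∈ [11/13, 1) → index 7
j=7: u_7=239/240 ∈ [11/13, 1) → index 7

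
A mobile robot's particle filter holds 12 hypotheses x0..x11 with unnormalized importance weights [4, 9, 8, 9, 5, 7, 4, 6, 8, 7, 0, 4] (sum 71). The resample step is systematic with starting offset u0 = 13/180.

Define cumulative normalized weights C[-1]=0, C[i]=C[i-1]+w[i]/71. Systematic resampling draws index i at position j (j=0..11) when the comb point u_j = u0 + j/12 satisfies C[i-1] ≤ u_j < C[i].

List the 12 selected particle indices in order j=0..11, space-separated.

C = [4/71, 13/71, 21/71, 30/71, 35/71, 42/71, 46/71, 52/71, 60/71, 67/71, 67/71, 1]
j=0: u_0=13/180 ∈ [4/71, 13/71) → index 1
j=1: u_1=7/45 ∈ [4/71, 13/71) → index 1
j=2: u_2=43/180 ∈ [13/71, 21/71) → index 2
j=3: u_3=29/90 ∈ [21/71, 30/71) → index 3
j=4: u_4=73/180 ∈ [21/71, 30/71) → index 3
j=5: u_5=22/45 ∈ [30/71, 35/71) → index 4
j=6: u_6=103/180 ∈ [35/71, 42/71) → index 5
j=7: u_7=59/90 ∈ [46/71, 52/71) → index 7
j=8: u_8=133/180 ∈ [52/71, 60/71) → index 8
j=9: u_9=37/45 ∈ [52/71, 60/71) → index 8
j=10: u_10=163/180 ∈ [60/71, 67/71) → index 9
j=11: u_11=89/90 ∈ [67/71, 1) → index 11

1 1 2 3 3 4 5 7 8 8 9 11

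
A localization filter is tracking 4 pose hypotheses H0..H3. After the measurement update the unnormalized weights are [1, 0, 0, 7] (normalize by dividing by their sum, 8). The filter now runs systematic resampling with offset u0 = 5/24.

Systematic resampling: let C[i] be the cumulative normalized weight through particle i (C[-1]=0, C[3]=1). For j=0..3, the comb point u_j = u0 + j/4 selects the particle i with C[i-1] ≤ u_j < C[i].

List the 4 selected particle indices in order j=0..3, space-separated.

3 3 3 3

C = [1/8, 1/8, 1/8, 1]
j=0: u_0=5/24 ∈ [1/8, 1) → index 3
j=1: u_1=11/24 ∈ [1/8, 1) → index 3
j=2: u_2=17/24 ∈ [1/8, 1) → index 3
j=3: u_3=23/24 ∈ [1/8, 1) → index 3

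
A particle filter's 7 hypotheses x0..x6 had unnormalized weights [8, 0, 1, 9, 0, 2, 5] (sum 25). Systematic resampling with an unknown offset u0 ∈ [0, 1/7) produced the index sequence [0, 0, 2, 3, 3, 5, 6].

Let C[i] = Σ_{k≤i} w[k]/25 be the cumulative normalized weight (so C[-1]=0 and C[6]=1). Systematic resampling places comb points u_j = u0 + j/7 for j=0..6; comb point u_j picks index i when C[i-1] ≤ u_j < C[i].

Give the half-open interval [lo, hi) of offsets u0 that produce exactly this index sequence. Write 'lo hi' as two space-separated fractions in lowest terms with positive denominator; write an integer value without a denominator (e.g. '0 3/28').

C = [8/25, 8/25, 9/25, 18/25, 18/25, 4/5, 1]
j=0 picked index 0: u0 ∈ [0, 8/25)
j=1 picked index 0: u0 ∈ [-1/7, 31/175)
j=2 picked index 2: u0 ∈ [6/175, 13/175)
j=3 picked index 3: u0 ∈ [-12/175, 51/175)
j=4 picked index 3: u0 ∈ [-37/175, 26/175)
j=5 picked index 5: u0 ∈ [1/175, 3/35)
j=6 picked index 6: u0 ∈ [-2/35, 1/7)
intersection: [6/175, 13/175)

6/175 13/175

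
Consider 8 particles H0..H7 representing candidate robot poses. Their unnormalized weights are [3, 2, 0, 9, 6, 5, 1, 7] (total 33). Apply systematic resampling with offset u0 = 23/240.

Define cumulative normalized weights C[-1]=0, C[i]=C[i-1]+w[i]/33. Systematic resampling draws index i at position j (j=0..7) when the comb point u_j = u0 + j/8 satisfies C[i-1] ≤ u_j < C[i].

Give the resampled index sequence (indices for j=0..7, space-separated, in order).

1 3 3 4 4 5 7 7

C = [1/11, 5/33, 5/33, 14/33, 20/33, 25/33, 26/33, 1]
j=0: u_0=23/240 ∈ [1/11, 5/33) → index 1
j=1: u_1=53/240 ∈ [5/33, 14/33) → index 3
j=2: u_2=83/240 ∈ [5/33, 14/33) → index 3
j=3: u_3=113/240 ∈ [14/33, 20/33) → index 4
j=4: u_4=143/240 ∈ [14/33, 20/33) → index 4
j=5: u_5=173/240 ∈ [20/33, 25/33) → index 5
j=6: u_6=203/240 ∈ [26/33, 1) → index 7
j=7: u_7=233/240 ∈ [26/33, 1) → index 7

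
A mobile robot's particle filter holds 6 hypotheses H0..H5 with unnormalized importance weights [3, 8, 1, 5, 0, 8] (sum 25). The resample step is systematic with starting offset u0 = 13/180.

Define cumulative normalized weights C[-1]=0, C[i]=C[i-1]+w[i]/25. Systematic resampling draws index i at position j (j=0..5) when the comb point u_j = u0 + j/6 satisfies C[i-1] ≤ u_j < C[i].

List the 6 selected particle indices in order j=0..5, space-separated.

0 1 1 3 5 5

C = [3/25, 11/25, 12/25, 17/25, 17/25, 1]
j=0: u_0=13/180 ∈ [0, 3/25) → index 0
j=1: u_1=43/180 ∈ [3/25, 11/25) → index 1
j=2: u_2=73/180 ∈ [3/25, 11/25) → index 1
j=3: u_3=103/180 ∈ [12/25, 17/25) → index 3
j=4: u_4=133/180 ∈ [17/25, 1) → index 5
j=5: u_5=163/180 ∈ [17/25, 1) → index 5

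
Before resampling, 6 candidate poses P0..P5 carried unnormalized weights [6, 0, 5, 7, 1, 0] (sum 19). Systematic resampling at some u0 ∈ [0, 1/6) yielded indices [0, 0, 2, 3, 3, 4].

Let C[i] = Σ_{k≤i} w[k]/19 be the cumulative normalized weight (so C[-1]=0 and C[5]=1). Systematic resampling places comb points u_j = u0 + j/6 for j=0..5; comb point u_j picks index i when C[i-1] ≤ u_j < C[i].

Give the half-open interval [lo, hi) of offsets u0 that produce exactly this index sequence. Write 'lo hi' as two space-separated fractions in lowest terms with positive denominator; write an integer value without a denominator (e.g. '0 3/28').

13/114 17/114

C = [6/19, 6/19, 11/19, 18/19, 1, 1]
j=0 picked index 0: u0 ∈ [0, 6/19)
j=1 picked index 0: u0 ∈ [-1/6, 17/114)
j=2 picked index 2: u0 ∈ [-1/57, 14/57)
j=3 picked index 3: u0 ∈ [3/38, 17/38)
j=4 picked index 3: u0 ∈ [-5/57, 16/57)
j=5 picked index 4: u0 ∈ [13/114, 1/6)
intersection: [13/114, 17/114)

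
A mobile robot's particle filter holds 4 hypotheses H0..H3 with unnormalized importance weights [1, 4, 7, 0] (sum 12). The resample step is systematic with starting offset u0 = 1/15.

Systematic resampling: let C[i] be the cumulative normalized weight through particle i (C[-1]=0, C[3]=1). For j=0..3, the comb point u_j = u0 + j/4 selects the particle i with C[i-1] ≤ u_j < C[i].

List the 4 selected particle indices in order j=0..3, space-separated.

C = [1/12, 5/12, 1, 1]
j=0: u_0=1/15 ∈ [0, 1/12) → index 0
j=1: u_1=19/60 ∈ [1/12, 5/12) → index 1
j=2: u_2=17/30 ∈ [5/12, 1) → index 2
j=3: u_3=49/60 ∈ [5/12, 1) → index 2

0 1 2 2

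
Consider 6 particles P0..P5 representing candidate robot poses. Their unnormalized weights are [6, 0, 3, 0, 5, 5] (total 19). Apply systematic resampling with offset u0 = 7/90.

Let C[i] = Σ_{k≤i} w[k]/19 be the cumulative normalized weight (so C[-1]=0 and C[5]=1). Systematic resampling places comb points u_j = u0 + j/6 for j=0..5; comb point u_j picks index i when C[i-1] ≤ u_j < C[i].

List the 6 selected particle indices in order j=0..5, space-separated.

C = [6/19, 6/19, 9/19, 9/19, 14/19, 1]
j=0: u_0=7/90 ∈ [0, 6/19) → index 0
j=1: u_1=11/45 ∈ [0, 6/19) → index 0
j=2: u_2=37/90 ∈ [6/19, 9/19) → index 2
j=3: u_3=26/45 ∈ [9/19, 14/19) → index 4
j=4: u_4=67/90 ∈ [14/19, 1) → index 5
j=5: u_5=41/45 ∈ [14/19, 1) → index 5

0 0 2 4 5 5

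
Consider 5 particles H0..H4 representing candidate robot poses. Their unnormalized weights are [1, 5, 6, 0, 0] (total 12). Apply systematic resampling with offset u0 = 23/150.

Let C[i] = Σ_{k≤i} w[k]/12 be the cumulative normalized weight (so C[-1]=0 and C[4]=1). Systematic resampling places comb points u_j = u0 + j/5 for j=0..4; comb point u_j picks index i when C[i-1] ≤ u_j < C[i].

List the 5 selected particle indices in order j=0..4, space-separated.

1 1 2 2 2

C = [1/12, 1/2, 1, 1, 1]
j=0: u_0=23/150 ∈ [1/12, 1/2) → index 1
j=1: u_1=53/150 ∈ [1/12, 1/2) → index 1
j=2: u_2=83/150 ∈ [1/2, 1) → index 2
j=3: u_3=113/150 ∈ [1/2, 1) → index 2
j=4: u_4=143/150 ∈ [1/2, 1) → index 2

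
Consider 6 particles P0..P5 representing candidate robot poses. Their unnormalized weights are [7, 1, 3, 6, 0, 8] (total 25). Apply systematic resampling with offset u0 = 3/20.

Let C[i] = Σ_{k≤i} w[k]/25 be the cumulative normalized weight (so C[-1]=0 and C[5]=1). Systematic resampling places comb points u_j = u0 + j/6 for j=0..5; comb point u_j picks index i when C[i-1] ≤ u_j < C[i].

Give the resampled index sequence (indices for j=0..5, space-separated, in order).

0 1 3 3 5 5

C = [7/25, 8/25, 11/25, 17/25, 17/25, 1]
j=0: u_0=3/20 ∈ [0, 7/25) → index 0
j=1: u_1=19/60 ∈ [7/25, 8/25) → index 1
j=2: u_2=29/60 ∈ [11/25, 17/25) → index 3
j=3: u_3=13/20 ∈ [11/25, 17/25) → index 3
j=4: u_4=49/60 ∈ [17/25, 1) → index 5
j=5: u_5=59/60 ∈ [17/25, 1) → index 5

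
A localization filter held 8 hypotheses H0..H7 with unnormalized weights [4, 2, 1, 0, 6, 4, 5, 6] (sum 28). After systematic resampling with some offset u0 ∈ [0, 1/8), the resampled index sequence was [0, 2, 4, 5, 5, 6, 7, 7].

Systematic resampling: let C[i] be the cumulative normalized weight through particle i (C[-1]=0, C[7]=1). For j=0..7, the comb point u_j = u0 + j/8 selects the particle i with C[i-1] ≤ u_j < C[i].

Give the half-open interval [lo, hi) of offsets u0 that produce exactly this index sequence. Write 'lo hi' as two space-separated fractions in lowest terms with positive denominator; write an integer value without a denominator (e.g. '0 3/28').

C = [1/7, 3/14, 1/4, 1/4, 13/28, 17/28, 11/14, 1]
j=0 picked index 0: u0 ∈ [0, 1/7)
j=1 picked index 2: u0 ∈ [5/56, 1/8)
j=2 picked index 4: u0 ∈ [0, 3/14)
j=3 picked index 5: u0 ∈ [5/56, 13/56)
j=4 picked index 5: u0 ∈ [-1/28, 3/28)
j=5 picked index 6: u0 ∈ [-1/56, 9/56)
j=6 picked index 7: u0 ∈ [1/28, 1/4)
j=7 picked index 7: u0 ∈ [-5/56, 1/8)
intersection: [5/56, 3/28)

5/56 3/28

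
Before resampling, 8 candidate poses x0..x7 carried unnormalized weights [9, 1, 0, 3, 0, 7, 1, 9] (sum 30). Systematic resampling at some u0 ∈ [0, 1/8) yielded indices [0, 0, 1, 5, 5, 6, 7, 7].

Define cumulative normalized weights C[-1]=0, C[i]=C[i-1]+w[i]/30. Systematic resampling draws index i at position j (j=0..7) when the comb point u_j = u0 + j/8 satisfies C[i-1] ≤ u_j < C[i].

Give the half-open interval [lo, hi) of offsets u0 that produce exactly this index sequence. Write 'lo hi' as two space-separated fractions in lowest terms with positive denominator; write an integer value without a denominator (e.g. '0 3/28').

7/120 3/40

C = [3/10, 1/3, 1/3, 13/30, 13/30, 2/3, 7/10, 1]
j=0 picked index 0: u0 ∈ [0, 3/10)
j=1 picked index 0: u0 ∈ [-1/8, 7/40)
j=2 picked index 1: u0 ∈ [1/20, 1/12)
j=3 picked index 5: u0 ∈ [7/120, 7/24)
j=4 picked index 5: u0 ∈ [-1/15, 1/6)
j=5 picked index 6: u0 ∈ [1/24, 3/40)
j=6 picked index 7: u0 ∈ [-1/20, 1/4)
j=7 picked index 7: u0 ∈ [-7/40, 1/8)
intersection: [7/120, 3/40)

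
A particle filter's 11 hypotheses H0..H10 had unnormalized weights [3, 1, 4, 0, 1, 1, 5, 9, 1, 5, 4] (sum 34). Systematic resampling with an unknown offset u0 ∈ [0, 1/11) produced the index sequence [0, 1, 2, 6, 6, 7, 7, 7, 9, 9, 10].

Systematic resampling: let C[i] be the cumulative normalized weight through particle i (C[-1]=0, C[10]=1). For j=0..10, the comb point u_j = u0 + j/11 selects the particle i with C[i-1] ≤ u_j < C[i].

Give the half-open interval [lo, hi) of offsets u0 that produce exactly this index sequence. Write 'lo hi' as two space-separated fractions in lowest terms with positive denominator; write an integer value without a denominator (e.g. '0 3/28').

4/187 5/187

C = [3/34, 2/17, 4/17, 4/17, 9/34, 5/17, 15/34, 12/17, 25/34, 15/17, 1]
j=0 picked index 0: u0 ∈ [0, 3/34)
j=1 picked index 1: u0 ∈ [-1/374, 5/187)
j=2 picked index 2: u0 ∈ [-12/187, 10/187)
j=3 picked index 6: u0 ∈ [4/187, 63/374)
j=4 picked index 6: u0 ∈ [-13/187, 29/374)
j=5 picked index 7: u0 ∈ [-5/374, 47/187)
j=6 picked index 7: u0 ∈ [-39/374, 30/187)
j=7 picked index 7: u0 ∈ [-73/374, 13/187)
j=8 picked index 9: u0 ∈ [3/374, 29/187)
j=9 picked index 9: u0 ∈ [-31/374, 12/187)
j=10 picked index 10: u0 ∈ [-5/187, 1/11)
intersection: [4/187, 5/187)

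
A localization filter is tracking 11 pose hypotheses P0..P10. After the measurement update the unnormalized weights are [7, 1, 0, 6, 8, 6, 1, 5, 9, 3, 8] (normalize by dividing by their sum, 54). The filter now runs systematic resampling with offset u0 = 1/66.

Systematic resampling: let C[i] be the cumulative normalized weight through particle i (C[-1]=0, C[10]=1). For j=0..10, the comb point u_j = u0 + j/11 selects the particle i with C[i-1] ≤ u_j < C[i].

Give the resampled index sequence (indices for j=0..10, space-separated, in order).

C = [7/54, 4/27, 4/27, 7/27, 11/27, 14/27, 29/54, 17/27, 43/54, 23/27, 1]
j=0: u_0=1/66 ∈ [0, 7/54) → index 0
j=1: u_1=7/66 ∈ [0, 7/54) → index 0
j=2: u_2=13/66 ∈ [4/27, 7/27) → index 3
j=3: u_3=19/66 ∈ [7/27, 11/27) → index 4
j=4: u_4=25/66 ∈ [7/27, 11/27) → index 4
j=5: u_5=31/66 ∈ [11/27, 14/27) → index 5
j=6: u_6=37/66 ∈ [29/54, 17/27) → index 7
j=7: u_7=43/66 ∈ [17/27, 43/54) → index 8
j=8: u_8=49/66 ∈ [17/27, 43/54) → index 8
j=9: u_9=5/6 ∈ [43/54, 23/27) → index 9
j=10: u_10=61/66 ∈ [23/27, 1) → index 10

0 0 3 4 4 5 7 8 8 9 10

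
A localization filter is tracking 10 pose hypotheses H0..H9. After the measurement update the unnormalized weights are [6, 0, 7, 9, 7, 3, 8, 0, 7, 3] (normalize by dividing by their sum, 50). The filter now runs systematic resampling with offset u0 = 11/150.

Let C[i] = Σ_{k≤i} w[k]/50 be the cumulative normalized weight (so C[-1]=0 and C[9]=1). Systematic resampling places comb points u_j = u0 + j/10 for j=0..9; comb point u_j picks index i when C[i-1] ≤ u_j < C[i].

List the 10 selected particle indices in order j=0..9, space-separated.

C = [3/25, 3/25, 13/50, 11/25, 29/50, 16/25, 4/5, 4/5, 47/50, 1]
j=0: u_0=11/150 ∈ [0, 3/25) → index 0
j=1: u_1=13/75 ∈ [3/25, 13/50) → index 2
j=2: u_2=41/150 ∈ [13/50, 11/25) → index 3
j=3: u_3=28/75 ∈ [13/50, 11/25) → index 3
j=4: u_4=71/150 ∈ [11/25, 29/50) → index 4
j=5: u_5=43/75 ∈ [11/25, 29/50) → index 4
j=6: u_6=101/150 ∈ [16/25, 4/5) → index 6
j=7: u_7=58/75 ∈ [16/25, 4/5) → index 6
j=8: u_8=131/150 ∈ [4/5, 47/50) → index 8
j=9: u_9=73/75 ∈ [47/50, 1) → index 9

0 2 3 3 4 4 6 6 8 9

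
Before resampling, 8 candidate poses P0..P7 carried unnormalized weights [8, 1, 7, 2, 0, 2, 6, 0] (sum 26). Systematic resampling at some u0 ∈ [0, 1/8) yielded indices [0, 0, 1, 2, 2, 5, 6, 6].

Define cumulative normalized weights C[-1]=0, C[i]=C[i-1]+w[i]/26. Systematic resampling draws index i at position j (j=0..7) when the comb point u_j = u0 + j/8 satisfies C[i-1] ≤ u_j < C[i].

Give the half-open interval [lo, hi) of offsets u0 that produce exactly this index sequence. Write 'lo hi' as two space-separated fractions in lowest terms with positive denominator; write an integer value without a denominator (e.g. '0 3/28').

C = [4/13, 9/26, 8/13, 9/13, 9/13, 10/13, 1, 1]
j=0 picked index 0: u0 ∈ [0, 4/13)
j=1 picked index 0: u0 ∈ [-1/8, 19/104)
j=2 picked index 1: u0 ∈ [3/52, 5/52)
j=3 picked index 2: u0 ∈ [-3/104, 25/104)
j=4 picked index 2: u0 ∈ [-2/13, 3/26)
j=5 picked index 5: u0 ∈ [7/104, 15/104)
j=6 picked index 6: u0 ∈ [1/52, 1/4)
j=7 picked index 6: u0 ∈ [-11/104, 1/8)
intersection: [7/104, 5/52)

7/104 5/52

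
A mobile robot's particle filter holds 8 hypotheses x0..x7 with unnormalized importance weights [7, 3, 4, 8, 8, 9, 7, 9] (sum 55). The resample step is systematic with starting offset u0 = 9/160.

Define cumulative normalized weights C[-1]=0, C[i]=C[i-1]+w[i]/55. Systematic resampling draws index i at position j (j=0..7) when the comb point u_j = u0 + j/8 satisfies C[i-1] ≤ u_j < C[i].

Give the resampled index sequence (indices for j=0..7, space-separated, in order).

C = [7/55, 2/11, 14/55, 2/5, 6/11, 39/55, 46/55, 1]
j=0: u_0=9/160 ∈ [0, 7/55) → index 0
j=1: u_1=29/160 ∈ [7/55, 2/11) → index 1
j=2: u_2=49/160 ∈ [14/55, 2/5) → index 3
j=3: u_3=69/160 ∈ [2/5, 6/11) → index 4
j=4: u_4=89/160 ∈ [6/11, 39/55) → index 5
j=5: u_5=109/160 ∈ [6/11, 39/55) → index 5
j=6: u_6=129/160 ∈ [39/55, 46/55) → index 6
j=7: u_7=149/160 ∈ [46/55, 1) → index 7

0 1 3 4 5 5 6 7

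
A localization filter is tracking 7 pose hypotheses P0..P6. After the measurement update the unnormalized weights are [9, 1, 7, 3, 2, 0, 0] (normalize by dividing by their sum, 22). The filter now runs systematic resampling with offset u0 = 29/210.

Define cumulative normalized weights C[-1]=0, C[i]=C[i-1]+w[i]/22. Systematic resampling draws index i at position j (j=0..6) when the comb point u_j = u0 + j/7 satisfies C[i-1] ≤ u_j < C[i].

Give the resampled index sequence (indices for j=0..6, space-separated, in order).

0 0 1 2 2 3 4

C = [9/22, 5/11, 17/22, 10/11, 1, 1, 1]
j=0: u_0=29/210 ∈ [0, 9/22) → index 0
j=1: u_1=59/210 ∈ [0, 9/22) → index 0
j=2: u_2=89/210 ∈ [9/22, 5/11) → index 1
j=3: u_3=17/30 ∈ [5/11, 17/22) → index 2
j=4: u_4=149/210 ∈ [5/11, 17/22) → index 2
j=5: u_5=179/210 ∈ [17/22, 10/11) → index 3
j=6: u_6=209/210 ∈ [10/11, 1) → index 4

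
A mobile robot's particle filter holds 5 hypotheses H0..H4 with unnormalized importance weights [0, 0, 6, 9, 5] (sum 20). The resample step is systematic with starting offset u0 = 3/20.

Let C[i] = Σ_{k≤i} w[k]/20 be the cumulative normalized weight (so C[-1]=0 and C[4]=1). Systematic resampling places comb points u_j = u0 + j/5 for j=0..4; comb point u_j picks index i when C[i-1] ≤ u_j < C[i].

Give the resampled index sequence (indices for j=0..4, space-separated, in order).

C = [0, 0, 3/10, 3/4, 1]
j=0: u_0=3/20 ∈ [0, 3/10) → index 2
j=1: u_1=7/20 ∈ [3/10, 3/4) → index 3
j=2: u_2=11/20 ∈ [3/10, 3/4) → index 3
j=3: u_3=3/4 ∈ [3/4, 1) → index 4
j=4: u_4=19/20 ∈ [3/4, 1) → index 4

2 3 3 4 4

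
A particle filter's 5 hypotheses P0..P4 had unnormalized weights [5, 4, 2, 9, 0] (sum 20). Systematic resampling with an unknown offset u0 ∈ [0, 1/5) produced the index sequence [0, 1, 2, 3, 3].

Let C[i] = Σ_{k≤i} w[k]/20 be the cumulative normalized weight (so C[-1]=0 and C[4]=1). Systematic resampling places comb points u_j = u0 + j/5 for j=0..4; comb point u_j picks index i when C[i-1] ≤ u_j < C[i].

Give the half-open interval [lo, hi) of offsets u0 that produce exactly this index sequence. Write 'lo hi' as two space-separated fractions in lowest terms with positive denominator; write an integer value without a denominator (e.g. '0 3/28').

C = [1/4, 9/20, 11/20, 1, 1]
j=0 picked index 0: u0 ∈ [0, 1/4)
j=1 picked index 1: u0 ∈ [1/20, 1/4)
j=2 picked index 2: u0 ∈ [1/20, 3/20)
j=3 picked index 3: u0 ∈ [-1/20, 2/5)
j=4 picked index 3: u0 ∈ [-1/4, 1/5)
intersection: [1/20, 3/20)

1/20 3/20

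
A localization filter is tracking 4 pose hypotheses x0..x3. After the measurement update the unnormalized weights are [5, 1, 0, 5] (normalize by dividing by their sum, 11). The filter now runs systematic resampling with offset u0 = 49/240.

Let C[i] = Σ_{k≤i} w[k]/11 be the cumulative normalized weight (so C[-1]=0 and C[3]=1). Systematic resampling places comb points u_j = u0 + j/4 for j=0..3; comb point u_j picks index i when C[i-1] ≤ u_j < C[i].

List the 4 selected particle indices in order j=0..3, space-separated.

0 0 3 3

C = [5/11, 6/11, 6/11, 1]
j=0: u_0=49/240 ∈ [0, 5/11) → index 0
j=1: u_1=109/240 ∈ [0, 5/11) → index 0
j=2: u_2=169/240 ∈ [6/11, 1) → index 3
j=3: u_3=229/240 ∈ [6/11, 1) → index 3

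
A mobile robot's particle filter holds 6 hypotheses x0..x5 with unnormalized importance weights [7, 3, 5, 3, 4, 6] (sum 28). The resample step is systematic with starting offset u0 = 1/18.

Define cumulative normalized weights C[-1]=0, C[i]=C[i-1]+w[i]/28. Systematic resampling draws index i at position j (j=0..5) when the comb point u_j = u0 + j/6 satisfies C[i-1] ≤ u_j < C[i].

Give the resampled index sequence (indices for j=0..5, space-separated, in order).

C = [1/4, 5/14, 15/28, 9/14, 11/14, 1]
j=0: u_0=1/18 ∈ [0, 1/4) → index 0
j=1: u_1=2/9 ∈ [0, 1/4) → index 0
j=2: u_2=7/18 ∈ [5/14, 15/28) → index 2
j=3: u_3=5/9 ∈ [15/28, 9/14) → index 3
j=4: u_4=13/18 ∈ [9/14, 11/14) → index 4
j=5: u_5=8/9 ∈ [11/14, 1) → index 5

0 0 2 3 4 5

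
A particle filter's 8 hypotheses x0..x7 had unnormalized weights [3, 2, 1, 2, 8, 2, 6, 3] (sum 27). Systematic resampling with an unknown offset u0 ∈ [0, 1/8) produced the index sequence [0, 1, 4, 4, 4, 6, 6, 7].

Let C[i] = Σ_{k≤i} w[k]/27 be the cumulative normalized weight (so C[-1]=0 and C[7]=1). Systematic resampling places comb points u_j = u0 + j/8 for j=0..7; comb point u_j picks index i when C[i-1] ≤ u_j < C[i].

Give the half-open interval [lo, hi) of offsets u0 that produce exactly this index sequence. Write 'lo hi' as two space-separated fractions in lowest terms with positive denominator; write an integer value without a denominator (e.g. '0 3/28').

5/108 13/216

C = [1/9, 5/27, 2/9, 8/27, 16/27, 2/3, 8/9, 1]
j=0 picked index 0: u0 ∈ [0, 1/9)
j=1 picked index 1: u0 ∈ [-1/72, 13/216)
j=2 picked index 4: u0 ∈ [5/108, 37/108)
j=3 picked index 4: u0 ∈ [-17/216, 47/216)
j=4 picked index 4: u0 ∈ [-11/54, 5/54)
j=5 picked index 6: u0 ∈ [1/24, 19/72)
j=6 picked index 6: u0 ∈ [-1/12, 5/36)
j=7 picked index 7: u0 ∈ [1/72, 1/8)
intersection: [5/108, 13/216)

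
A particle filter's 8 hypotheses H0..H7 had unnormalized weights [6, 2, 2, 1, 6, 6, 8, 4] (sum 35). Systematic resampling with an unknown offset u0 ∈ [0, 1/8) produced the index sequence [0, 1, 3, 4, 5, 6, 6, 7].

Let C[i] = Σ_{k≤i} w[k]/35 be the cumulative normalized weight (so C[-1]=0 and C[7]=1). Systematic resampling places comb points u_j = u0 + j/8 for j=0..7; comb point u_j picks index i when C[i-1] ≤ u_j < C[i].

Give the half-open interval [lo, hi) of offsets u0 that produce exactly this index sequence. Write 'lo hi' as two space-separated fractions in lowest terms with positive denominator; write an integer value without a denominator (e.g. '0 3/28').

13/280 9/140

C = [6/35, 8/35, 2/7, 11/35, 17/35, 23/35, 31/35, 1]
j=0 picked index 0: u0 ∈ [0, 6/35)
j=1 picked index 1: u0 ∈ [13/280, 29/280)
j=2 picked index 3: u0 ∈ [1/28, 9/140)
j=3 picked index 4: u0 ∈ [-17/280, 31/280)
j=4 picked index 5: u0 ∈ [-1/70, 11/70)
j=5 picked index 6: u0 ∈ [9/280, 73/280)
j=6 picked index 6: u0 ∈ [-13/140, 19/140)
j=7 picked index 7: u0 ∈ [3/280, 1/8)
intersection: [13/280, 9/140)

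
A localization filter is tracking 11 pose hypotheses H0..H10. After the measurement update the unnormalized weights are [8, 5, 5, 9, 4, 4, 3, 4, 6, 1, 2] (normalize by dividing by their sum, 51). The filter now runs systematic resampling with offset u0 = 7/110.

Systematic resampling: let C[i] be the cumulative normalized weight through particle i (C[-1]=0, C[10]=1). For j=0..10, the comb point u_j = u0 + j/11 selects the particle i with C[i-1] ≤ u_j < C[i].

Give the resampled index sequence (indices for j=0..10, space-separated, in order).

C = [8/51, 13/51, 6/17, 9/17, 31/51, 35/51, 38/51, 14/17, 16/17, 49/51, 1]
j=0: u_0=7/110 ∈ [0, 8/51) → index 0
j=1: u_1=17/110 ∈ [0, 8/51) → index 0
j=2: u_2=27/110 ∈ [8/51, 13/51) → index 1
j=3: u_3=37/110 ∈ [13/51, 6/17) → index 2
j=4: u_4=47/110 ∈ [6/17, 9/17) → index 3
j=5: u_5=57/110 ∈ [6/17, 9/17) → index 3
j=6: u_6=67/110 ∈ [31/51, 35/51) → index 5
j=7: u_7=7/10 ∈ [35/51, 38/51) → index 6
j=8: u_8=87/110 ∈ [38/51, 14/17) → index 7
j=9: u_9=97/110 ∈ [14/17, 16/17) → index 8
j=10: u_10=107/110 ∈ [49/51, 1) → index 10

0 0 1 2 3 3 5 6 7 8 10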